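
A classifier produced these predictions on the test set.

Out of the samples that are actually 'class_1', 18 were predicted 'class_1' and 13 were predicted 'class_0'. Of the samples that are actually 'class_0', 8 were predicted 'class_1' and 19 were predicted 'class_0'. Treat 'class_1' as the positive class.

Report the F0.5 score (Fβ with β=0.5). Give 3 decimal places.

0.667

Fβ = (1+β²)·TP / ((1+β²)·TP + β²·FN + FP), with β²=1/4
= 1.25·18 / (1.25·18 + 0.25·13 + 8) = 0.667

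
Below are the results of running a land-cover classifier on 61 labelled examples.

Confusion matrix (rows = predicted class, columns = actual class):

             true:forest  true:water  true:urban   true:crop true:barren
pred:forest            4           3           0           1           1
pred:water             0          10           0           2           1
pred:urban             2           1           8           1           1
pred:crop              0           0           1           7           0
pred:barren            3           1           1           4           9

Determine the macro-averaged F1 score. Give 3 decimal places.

0.613

Per-class F1 score (2·TP/(2·TP+FP+FN)):
  forest: TP=4, FP=3+0+1+1=5, FN=0+2+0+3=5 → 8/18 = 0.4444
  water: TP=10, FP=0+0+2+1=3, FN=3+1+0+1=5 → 20/28 = 0.7143
  urban: TP=8, FP=2+1+1+1=5, FN=0+0+1+1=2 → 16/23 = 0.6957
  crop: TP=7, FP=0+0+1+0=1, FN=1+2+1+4=8 → 14/23 = 0.6087
  barren: TP=9, FP=3+1+1+4=9, FN=1+1+1+0=3 → 18/30 = 0.6000
Macro-F1 score = mean = (0.4444 + 0.7143 + 0.6957 + 0.6087 + 0.6000) / 5 = 0.613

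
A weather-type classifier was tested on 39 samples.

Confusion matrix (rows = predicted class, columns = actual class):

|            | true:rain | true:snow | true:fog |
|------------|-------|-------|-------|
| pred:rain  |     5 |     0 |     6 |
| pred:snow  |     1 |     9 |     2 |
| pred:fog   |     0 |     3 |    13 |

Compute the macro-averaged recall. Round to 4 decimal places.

0.7341

Per-class recall (TP/(TP+FN)):
  rain: TP=5, FN=1+0=1 → 5/6 = 0.83333
  snow: TP=9, FN=0+3=3 → 9/12 = 0.75000
  fog: TP=13, FN=6+2=8 → 13/21 = 0.61905
Macro-recall = mean = (0.83333 + 0.75000 + 0.61905) / 3 = 0.7341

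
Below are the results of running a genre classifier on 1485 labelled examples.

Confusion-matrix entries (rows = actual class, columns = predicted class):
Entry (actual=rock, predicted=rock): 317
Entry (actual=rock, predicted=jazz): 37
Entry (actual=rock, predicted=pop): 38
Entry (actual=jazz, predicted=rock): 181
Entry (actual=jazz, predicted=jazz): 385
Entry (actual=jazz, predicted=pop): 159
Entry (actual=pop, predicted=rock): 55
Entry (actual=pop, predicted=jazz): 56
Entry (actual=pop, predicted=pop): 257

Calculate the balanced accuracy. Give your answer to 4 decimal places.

0.6794

Balanced accuracy = mean of per-class recall.
  rock: recall = 317/392 = 0.80867
  jazz: recall = 385/725 = 0.53103
  pop: recall = 257/368 = 0.69837
Mean = (0.80867 + 0.53103 + 0.69837) / 3 = 0.6794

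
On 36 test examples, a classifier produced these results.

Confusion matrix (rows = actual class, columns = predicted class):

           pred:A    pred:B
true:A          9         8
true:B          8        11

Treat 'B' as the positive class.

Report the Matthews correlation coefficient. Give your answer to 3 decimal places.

MCC = (TP·TN − FP·FN) / √((TP+FP)(TP+FN)(TN+FP)(TN+FN))
Numerator = 11·9 − 8·8 = 35
Denominator = √(19·19·17·17) = √104329 = 323.0000
MCC = 35 / 323.0000 = 0.108

0.108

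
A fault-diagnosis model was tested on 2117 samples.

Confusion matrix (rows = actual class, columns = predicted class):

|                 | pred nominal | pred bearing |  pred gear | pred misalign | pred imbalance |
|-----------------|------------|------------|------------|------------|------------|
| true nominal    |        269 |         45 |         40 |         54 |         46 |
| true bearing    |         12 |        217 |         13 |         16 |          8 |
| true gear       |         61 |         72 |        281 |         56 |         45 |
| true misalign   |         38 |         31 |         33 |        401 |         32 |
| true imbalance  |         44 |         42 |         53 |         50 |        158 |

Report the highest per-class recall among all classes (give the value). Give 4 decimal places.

Per-class recall (TP/(TP+FN)):
  nominal: TP=269, FN=45+40+54+46=185 → 269/454 = 0.59251
  bearing: TP=217, FN=12+13+16+8=49 → 217/266 = 0.81579
  gear: TP=281, FN=61+72+56+45=234 → 281/515 = 0.54563
  misalign: TP=401, FN=38+31+33+32=134 → 401/535 = 0.74953
  imbalance: TP=158, FN=44+42+53+50=189 → 158/347 = 0.45533
Highest is class 'bearing' with recall = 0.8158.

0.8158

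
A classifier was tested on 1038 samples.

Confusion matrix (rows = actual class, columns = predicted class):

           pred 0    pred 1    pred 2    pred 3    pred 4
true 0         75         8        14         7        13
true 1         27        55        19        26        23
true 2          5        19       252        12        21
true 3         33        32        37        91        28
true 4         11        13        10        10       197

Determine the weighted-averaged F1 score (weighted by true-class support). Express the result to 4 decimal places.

Per-class F1 score (2·TP/(2·TP+FP+FN)):
  0: TP=75, FP=27+5+33+11=76, FN=8+14+7+13=42 → 150/268 = 0.55970
  1: TP=55, FP=8+19+32+13=72, FN=27+19+26+23=95 → 110/277 = 0.39711
  2: TP=252, FP=14+19+37+10=80, FN=5+19+12+21=57 → 504/641 = 0.78627
  3: TP=91, FP=7+26+12+10=55, FN=33+32+37+28=130 → 182/367 = 0.49591
  4: TP=197, FP=13+23+21+28=85, FN=11+13+10+10=44 → 394/523 = 0.75335
Weighted-F1 score = Σ (supportᵢ/N)·F1 scoreᵢ with N=1038: (117/1038)·0.55970 + (150/1038)·0.39711 + (309/1038)·0.78627 + (221/1038)·0.49591 + (241/1038)·0.75335 = 0.6350

0.6350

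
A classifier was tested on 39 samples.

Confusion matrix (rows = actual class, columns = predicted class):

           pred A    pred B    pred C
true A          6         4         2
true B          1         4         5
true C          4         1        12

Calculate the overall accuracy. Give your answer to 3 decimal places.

0.564

Accuracy = trace / total = (6+4+12=22) / 39 = 22/39 = 0.564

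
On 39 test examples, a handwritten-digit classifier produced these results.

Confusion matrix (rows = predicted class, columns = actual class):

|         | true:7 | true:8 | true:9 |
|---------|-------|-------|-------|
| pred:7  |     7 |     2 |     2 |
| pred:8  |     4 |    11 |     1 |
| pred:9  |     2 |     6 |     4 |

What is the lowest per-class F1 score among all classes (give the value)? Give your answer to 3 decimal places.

Per-class F1 score (2·TP/(2·TP+FP+FN)):
  7: TP=7, FP=2+2=4, FN=4+2=6 → 14/24 = 0.5833
  8: TP=11, FP=4+1=5, FN=2+6=8 → 22/35 = 0.6286
  9: TP=4, FP=2+6=8, FN=2+1=3 → 8/19 = 0.4211
Lowest is class '9' with F1 score = 0.421.

0.421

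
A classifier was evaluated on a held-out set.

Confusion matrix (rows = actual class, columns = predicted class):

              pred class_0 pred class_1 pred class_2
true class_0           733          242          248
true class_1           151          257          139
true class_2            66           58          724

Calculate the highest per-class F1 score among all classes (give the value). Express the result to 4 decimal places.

0.7392

Per-class F1 score (2·TP/(2·TP+FP+FN)):
  class_0: TP=733, FP=151+66=217, FN=242+248=490 → 1466/2173 = 0.67464
  class_1: TP=257, FP=242+58=300, FN=151+139=290 → 514/1104 = 0.46558
  class_2: TP=724, FP=248+139=387, FN=66+58=124 → 1448/1959 = 0.73915
Highest is class 'class_2' with F1 score = 0.7392.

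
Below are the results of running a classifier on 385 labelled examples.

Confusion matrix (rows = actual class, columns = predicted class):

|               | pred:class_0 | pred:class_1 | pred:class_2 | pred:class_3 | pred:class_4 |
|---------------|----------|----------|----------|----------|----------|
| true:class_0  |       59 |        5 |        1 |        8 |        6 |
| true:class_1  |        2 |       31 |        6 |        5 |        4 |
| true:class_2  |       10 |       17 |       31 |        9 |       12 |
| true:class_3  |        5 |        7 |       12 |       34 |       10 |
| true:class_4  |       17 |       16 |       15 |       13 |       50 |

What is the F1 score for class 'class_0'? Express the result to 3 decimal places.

0.686

One-vs-rest for 'class_0': TP = diagonal; FP = other classes predicted 'class_0'; FN = 'class_0' predicted as other.
F1 score = 2·TP/(2·TP+FP+FN).
class_0: TP=59, FP=2+10+5+17=34, FN=5+1+8+6=20 → 118/172 = 0.6860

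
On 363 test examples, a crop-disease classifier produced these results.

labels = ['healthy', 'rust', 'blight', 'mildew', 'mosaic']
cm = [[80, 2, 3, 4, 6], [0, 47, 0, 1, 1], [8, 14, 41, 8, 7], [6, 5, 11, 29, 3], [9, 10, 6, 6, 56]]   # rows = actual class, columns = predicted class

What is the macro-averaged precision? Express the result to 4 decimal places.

Per-class precision (TP/(TP+FP)):
  healthy: TP=80, FP=0+8+6+9=23 → 80/103 = 0.77670
  rust: TP=47, FP=2+14+5+10=31 → 47/78 = 0.60256
  blight: TP=41, FP=3+0+11+6=20 → 41/61 = 0.67213
  mildew: TP=29, FP=4+1+8+6=19 → 29/48 = 0.60417
  mosaic: TP=56, FP=6+1+7+3=17 → 56/73 = 0.76712
Macro-precision = mean = (0.77670 + 0.60256 + 0.67213 + 0.60417 + 0.76712) / 5 = 0.6845

0.6845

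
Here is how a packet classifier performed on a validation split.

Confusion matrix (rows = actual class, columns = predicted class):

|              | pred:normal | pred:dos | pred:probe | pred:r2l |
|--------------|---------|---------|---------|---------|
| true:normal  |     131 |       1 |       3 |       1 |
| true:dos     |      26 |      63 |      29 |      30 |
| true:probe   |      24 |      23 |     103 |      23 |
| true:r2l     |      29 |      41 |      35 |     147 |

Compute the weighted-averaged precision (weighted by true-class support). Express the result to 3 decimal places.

Per-class precision (TP/(TP+FP)):
  normal: TP=131, FP=26+24+29=79 → 131/210 = 0.6238
  dos: TP=63, FP=1+23+41=65 → 63/128 = 0.4922
  probe: TP=103, FP=3+29+35=67 → 103/170 = 0.6059
  r2l: TP=147, FP=1+30+23=54 → 147/201 = 0.7313
Weighted-precision = Σ (supportᵢ/N)·precisionᵢ with N=709: (136/709)·0.6238 + (148/709)·0.4922 + (173/709)·0.6059 + (252/709)·0.7313 = 0.630

0.630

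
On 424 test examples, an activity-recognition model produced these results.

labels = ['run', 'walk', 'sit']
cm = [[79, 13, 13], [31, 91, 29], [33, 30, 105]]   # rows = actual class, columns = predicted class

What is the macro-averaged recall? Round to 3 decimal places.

0.660

Per-class recall (TP/(TP+FN)):
  run: TP=79, FN=13+13=26 → 79/105 = 0.7524
  walk: TP=91, FN=31+29=60 → 91/151 = 0.6026
  sit: TP=105, FN=33+30=63 → 105/168 = 0.6250
Macro-recall = mean = (0.7524 + 0.6026 + 0.6250) / 3 = 0.660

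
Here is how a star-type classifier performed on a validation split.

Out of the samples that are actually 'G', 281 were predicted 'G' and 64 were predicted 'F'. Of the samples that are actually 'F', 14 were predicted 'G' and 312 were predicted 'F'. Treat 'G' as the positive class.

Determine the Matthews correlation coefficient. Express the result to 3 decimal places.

MCC = (TP·TN − FP·FN) / √((TP+FP)(TP+FN)(TN+FP)(TN+FN))
Numerator = 281·312 − 14·64 = 86776
Denominator = √(295·345·326·376) = √12475172400 = 111692.3113
MCC = 86776 / 111692.3113 = 0.777

0.777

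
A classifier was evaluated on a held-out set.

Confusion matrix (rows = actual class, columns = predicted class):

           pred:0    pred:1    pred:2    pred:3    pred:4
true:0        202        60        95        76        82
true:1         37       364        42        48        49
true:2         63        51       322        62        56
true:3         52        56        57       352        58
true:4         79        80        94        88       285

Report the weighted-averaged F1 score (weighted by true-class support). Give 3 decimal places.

Per-class F1 score (2·TP/(2·TP+FP+FN)):
  0: TP=202, FP=37+63+52+79=231, FN=60+95+76+82=313 → 404/948 = 0.4262
  1: TP=364, FP=60+51+56+80=247, FN=37+42+48+49=176 → 728/1151 = 0.6325
  2: TP=322, FP=95+42+57+94=288, FN=63+51+62+56=232 → 644/1164 = 0.5533
  3: TP=352, FP=76+48+62+88=274, FN=52+56+57+58=223 → 704/1201 = 0.5862
  4: TP=285, FP=82+49+56+58=245, FN=79+80+94+88=341 → 570/1156 = 0.4931
Weighted-F1 score = Σ (supportᵢ/N)·F1 scoreᵢ with N=2810: (515/2810)·0.4262 + (540/2810)·0.6325 + (554/2810)·0.5533 + (575/2810)·0.5862 + (626/2810)·0.4931 = 0.539

0.539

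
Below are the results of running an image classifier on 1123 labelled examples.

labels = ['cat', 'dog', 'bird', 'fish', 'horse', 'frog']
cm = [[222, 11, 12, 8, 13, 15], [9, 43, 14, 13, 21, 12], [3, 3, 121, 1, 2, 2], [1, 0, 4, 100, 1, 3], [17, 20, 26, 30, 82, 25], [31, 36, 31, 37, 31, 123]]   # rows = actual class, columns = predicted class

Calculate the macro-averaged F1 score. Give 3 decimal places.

0.591

Per-class F1 score (2·TP/(2·TP+FP+FN)):
  cat: TP=222, FP=9+3+1+17+31=61, FN=11+12+8+13+15=59 → 444/564 = 0.7872
  dog: TP=43, FP=11+3+0+20+36=70, FN=9+14+13+21+12=69 → 86/225 = 0.3822
  bird: TP=121, FP=12+14+4+26+31=87, FN=3+3+1+2+2=11 → 242/340 = 0.7118
  fish: TP=100, FP=8+13+1+30+37=89, FN=1+0+4+1+3=9 → 200/298 = 0.6711
  horse: TP=82, FP=13+21+2+1+31=68, FN=17+20+26+30+25=118 → 164/350 = 0.4686
  frog: TP=123, FP=15+12+2+3+25=57, FN=31+36+31+37+31=166 → 246/469 = 0.5245
Macro-F1 score = mean = (0.7872 + 0.3822 + 0.7118 + 0.6711 + 0.4686 + 0.5245) / 6 = 0.591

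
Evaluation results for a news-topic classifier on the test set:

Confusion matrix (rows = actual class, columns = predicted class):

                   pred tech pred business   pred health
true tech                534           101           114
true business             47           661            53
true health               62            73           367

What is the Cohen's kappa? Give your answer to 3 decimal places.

Observed agreement pₒ = trace/N = 1562/2012 = 0.7763
Expected agreement pₑ = Σ (rowᵢ·colᵢ)/N² = (749·643 + 761·835 + 502·534)/2012² = 0.3422
κ = (pₒ − pₑ)/(1 − pₑ) = (0.7763 − 0.3422)/(1 − 0.3422) = 0.660

0.660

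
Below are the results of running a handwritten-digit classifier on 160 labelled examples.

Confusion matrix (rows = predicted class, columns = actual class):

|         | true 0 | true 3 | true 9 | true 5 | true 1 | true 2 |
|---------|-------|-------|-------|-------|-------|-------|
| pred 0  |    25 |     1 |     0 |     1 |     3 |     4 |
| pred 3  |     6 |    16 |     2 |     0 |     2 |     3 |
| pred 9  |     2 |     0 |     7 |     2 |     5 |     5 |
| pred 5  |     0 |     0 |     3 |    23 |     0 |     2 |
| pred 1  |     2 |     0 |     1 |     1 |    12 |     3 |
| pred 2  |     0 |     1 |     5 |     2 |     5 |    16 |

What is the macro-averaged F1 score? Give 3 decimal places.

0.602

Per-class F1 score (2·TP/(2·TP+FP+FN)):
  0: TP=25, FP=1+0+1+3+4=9, FN=6+2+0+2+0=10 → 50/69 = 0.7246
  3: TP=16, FP=6+2+0+2+3=13, FN=1+0+0+0+1=2 → 32/47 = 0.6809
  9: TP=7, FP=2+0+2+5+5=14, FN=0+2+3+1+5=11 → 14/39 = 0.3590
  5: TP=23, FP=0+0+3+0+2=5, FN=1+0+2+1+2=6 → 46/57 = 0.8070
  1: TP=12, FP=2+0+1+1+3=7, FN=3+2+5+0+5=15 → 24/46 = 0.5217
  2: TP=16, FP=0+1+5+2+5=13, FN=4+3+5+2+3=17 → 32/62 = 0.5161
Macro-F1 score = mean = (0.7246 + 0.6809 + 0.3590 + 0.8070 + 0.5217 + 0.5161) / 6 = 0.602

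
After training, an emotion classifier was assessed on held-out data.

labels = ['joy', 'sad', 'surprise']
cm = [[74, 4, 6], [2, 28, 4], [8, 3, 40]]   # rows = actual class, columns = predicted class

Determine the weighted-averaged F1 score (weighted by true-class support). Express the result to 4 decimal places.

0.8402

Per-class F1 score (2·TP/(2·TP+FP+FN)):
  joy: TP=74, FP=2+8=10, FN=4+6=10 → 148/168 = 0.88095
  sad: TP=28, FP=4+3=7, FN=2+4=6 → 56/69 = 0.81159
  surprise: TP=40, FP=6+4=10, FN=8+3=11 → 80/101 = 0.79208
Weighted-F1 score = Σ (supportᵢ/N)·F1 scoreᵢ with N=169: (84/169)·0.88095 + (34/169)·0.81159 + (51/169)·0.79208 = 0.8402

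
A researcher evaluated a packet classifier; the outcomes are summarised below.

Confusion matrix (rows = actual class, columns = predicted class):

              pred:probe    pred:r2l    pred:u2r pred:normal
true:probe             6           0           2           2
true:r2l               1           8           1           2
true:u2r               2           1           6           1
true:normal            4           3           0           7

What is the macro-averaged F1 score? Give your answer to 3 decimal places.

Per-class F1 score (2·TP/(2·TP+FP+FN)):
  probe: TP=6, FP=1+2+4=7, FN=0+2+2=4 → 12/23 = 0.5217
  r2l: TP=8, FP=0+1+3=4, FN=1+1+2=4 → 16/24 = 0.6667
  u2r: TP=6, FP=2+1+0=3, FN=2+1+1=4 → 12/19 = 0.6316
  normal: TP=7, FP=2+2+1=5, FN=4+3+0=7 → 14/26 = 0.5385
Macro-F1 score = mean = (0.5217 + 0.6667 + 0.6316 + 0.5385) / 4 = 0.590

0.590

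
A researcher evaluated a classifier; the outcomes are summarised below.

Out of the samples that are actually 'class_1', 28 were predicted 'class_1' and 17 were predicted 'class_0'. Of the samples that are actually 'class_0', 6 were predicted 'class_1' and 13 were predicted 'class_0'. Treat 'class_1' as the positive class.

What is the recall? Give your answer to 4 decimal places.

0.6222

Recall = TP/(TP+FN) = 28/(28+17) = 28/45 = 0.6222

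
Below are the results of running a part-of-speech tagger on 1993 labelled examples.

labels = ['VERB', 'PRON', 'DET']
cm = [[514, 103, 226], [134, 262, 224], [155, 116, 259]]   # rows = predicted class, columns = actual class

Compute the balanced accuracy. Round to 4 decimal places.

0.5167

Balanced accuracy = mean of per-class recall.
  VERB: recall = 514/803 = 0.64010
  PRON: recall = 262/481 = 0.54470
  DET: recall = 259/709 = 0.36530
Mean = (0.64010 + 0.54470 + 0.36530) / 3 = 0.5167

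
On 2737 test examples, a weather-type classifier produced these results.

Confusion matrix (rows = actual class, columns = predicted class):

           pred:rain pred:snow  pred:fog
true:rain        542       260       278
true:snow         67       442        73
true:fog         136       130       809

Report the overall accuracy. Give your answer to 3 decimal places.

0.655

Accuracy = trace / total = (542+442+809=1793) / 2737 = 1793/2737 = 0.655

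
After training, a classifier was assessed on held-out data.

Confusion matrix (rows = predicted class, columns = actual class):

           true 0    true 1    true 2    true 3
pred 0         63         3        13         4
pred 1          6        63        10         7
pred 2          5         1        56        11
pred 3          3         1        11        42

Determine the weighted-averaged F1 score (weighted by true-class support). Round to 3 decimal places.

Per-class F1 score (2·TP/(2·TP+FP+FN)):
  0: TP=63, FP=3+13+4=20, FN=6+5+3=14 → 126/160 = 0.7875
  1: TP=63, FP=6+10+7=23, FN=3+1+1=5 → 126/154 = 0.8182
  2: TP=56, FP=5+1+11=17, FN=13+10+11=34 → 112/163 = 0.6871
  3: TP=42, FP=3+1+11=15, FN=4+7+11=22 → 84/121 = 0.6942
Weighted-F1 score = Σ (supportᵢ/N)·F1 scoreᵢ with N=299: (77/299)·0.7875 + (68/299)·0.8182 + (90/299)·0.6871 + (64/299)·0.6942 = 0.744

0.744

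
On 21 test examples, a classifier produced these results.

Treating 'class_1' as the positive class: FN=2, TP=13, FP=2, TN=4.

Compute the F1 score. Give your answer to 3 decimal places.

0.867

Precision = TP/(TP+FP) = 13/15 = 0.8667
Recall = TP/(TP+FN) = 13/15 = 0.8667
F1 = 2·TP/(2·TP+FP+FN) = 26/30 = 0.867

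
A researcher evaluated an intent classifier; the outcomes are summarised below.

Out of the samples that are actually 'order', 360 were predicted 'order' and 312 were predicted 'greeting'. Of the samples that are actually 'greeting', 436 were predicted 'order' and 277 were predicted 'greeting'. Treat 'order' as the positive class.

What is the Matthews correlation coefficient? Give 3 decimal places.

MCC = (TP·TN − FP·FN) / √((TP+FP)(TP+FN)(TN+FP)(TN+FN))
Numerator = 360·277 − 436·312 = -36312
Denominator = √(796·672·713·589) = √224640038784 = 473962.0647
MCC = -36312 / 473962.0647 = -0.077

-0.077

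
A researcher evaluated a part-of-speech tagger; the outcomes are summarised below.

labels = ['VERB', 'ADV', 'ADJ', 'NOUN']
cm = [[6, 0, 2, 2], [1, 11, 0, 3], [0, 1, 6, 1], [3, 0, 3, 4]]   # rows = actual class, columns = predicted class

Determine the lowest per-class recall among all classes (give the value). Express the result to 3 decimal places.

Per-class recall (TP/(TP+FN)):
  VERB: TP=6, FN=0+2+2=4 → 6/10 = 0.6000
  ADV: TP=11, FN=1+0+3=4 → 11/15 = 0.7333
  ADJ: TP=6, FN=0+1+1=2 → 6/8 = 0.7500
  NOUN: TP=4, FN=3+0+3=6 → 4/10 = 0.4000
Lowest is class 'NOUN' with recall = 0.400.

0.400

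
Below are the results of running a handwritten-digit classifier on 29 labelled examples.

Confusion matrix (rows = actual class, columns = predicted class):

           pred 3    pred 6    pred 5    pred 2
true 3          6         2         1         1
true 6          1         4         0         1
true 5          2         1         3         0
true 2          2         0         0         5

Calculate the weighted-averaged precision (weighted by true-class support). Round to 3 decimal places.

Per-class precision (TP/(TP+FP)):
  3: TP=6, FP=1+2+2=5 → 6/11 = 0.5455
  6: TP=4, FP=2+1+0=3 → 4/7 = 0.5714
  5: TP=3, FP=1+0+0=1 → 3/4 = 0.7500
  2: TP=5, FP=1+1+0=2 → 5/7 = 0.7143
Weighted-precision = Σ (supportᵢ/N)·precisionᵢ with N=29: (10/29)·0.5455 + (6/29)·0.5714 + (6/29)·0.7500 + (7/29)·0.7143 = 0.634

0.634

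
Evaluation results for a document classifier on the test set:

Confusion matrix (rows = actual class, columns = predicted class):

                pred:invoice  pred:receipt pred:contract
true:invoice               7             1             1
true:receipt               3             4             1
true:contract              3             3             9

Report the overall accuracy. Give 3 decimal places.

Accuracy = trace / total = (7+4+9=20) / 32 = 20/32 = 0.625

0.625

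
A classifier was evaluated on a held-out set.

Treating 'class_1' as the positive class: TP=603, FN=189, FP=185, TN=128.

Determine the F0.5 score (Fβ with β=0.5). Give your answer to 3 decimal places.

0.764

Fβ = (1+β²)·TP / ((1+β²)·TP + β²·FN + FP), with β²=1/4
= 1.25·603 / (1.25·603 + 0.25·189 + 185) = 0.764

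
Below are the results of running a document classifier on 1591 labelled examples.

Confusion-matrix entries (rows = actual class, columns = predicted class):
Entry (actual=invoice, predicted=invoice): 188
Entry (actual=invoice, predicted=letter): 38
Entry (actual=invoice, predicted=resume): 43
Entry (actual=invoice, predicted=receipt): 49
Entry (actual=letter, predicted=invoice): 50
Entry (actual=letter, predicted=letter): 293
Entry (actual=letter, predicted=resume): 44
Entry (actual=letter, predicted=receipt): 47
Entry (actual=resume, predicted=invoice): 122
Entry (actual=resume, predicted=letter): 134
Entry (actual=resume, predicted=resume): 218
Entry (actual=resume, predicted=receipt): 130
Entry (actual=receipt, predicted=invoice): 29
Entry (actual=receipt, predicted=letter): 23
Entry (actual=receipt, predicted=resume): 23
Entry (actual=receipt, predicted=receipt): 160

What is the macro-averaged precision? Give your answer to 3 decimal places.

Per-class precision (TP/(TP+FP)):
  invoice: TP=188, FP=50+122+29=201 → 188/389 = 0.4833
  letter: TP=293, FP=38+134+23=195 → 293/488 = 0.6004
  resume: TP=218, FP=43+44+23=110 → 218/328 = 0.6646
  receipt: TP=160, FP=49+47+130=226 → 160/386 = 0.4145
Macro-precision = mean = (0.4833 + 0.6004 + 0.6646 + 0.4145) / 4 = 0.541

0.541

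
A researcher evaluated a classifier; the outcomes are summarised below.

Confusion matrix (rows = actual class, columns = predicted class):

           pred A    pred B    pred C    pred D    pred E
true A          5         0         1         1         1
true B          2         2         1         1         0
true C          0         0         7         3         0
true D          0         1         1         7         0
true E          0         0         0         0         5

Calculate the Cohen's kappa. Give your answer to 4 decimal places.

Observed agreement pₒ = trace/N = 26/38 = 0.68421
Expected agreement pₑ = Σ (rowᵢ·colᵢ)/N² = (8·7 + 6·3 + 10·10 + 9·12 + 5·6)/38² = 0.21607
κ = (pₒ − pₑ)/(1 − pₑ) = (0.68421 − 0.21607)/(1 − 0.21607) = 0.5972

0.5972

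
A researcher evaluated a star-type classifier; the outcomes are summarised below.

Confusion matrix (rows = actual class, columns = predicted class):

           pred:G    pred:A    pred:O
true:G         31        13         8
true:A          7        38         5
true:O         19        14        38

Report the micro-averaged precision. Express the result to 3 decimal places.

Micro-averaging pools counts across classes: ΣTP=107, ΣFP=66, ΣFN=66.
Micro-precision = TP/(TP+FP) on pooled counts = 0.618 (equals overall accuracy in single-label multiclass).

0.618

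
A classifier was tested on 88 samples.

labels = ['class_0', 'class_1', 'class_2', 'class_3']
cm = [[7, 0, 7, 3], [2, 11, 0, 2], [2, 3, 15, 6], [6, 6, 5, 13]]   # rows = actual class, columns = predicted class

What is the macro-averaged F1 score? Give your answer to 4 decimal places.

Per-class F1 score (2·TP/(2·TP+FP+FN)):
  class_0: TP=7, FP=2+2+6=10, FN=0+7+3=10 → 14/34 = 0.41176
  class_1: TP=11, FP=0+3+6=9, FN=2+0+2=4 → 22/35 = 0.62857
  class_2: TP=15, FP=7+0+5=12, FN=2+3+6=11 → 30/53 = 0.56604
  class_3: TP=13, FP=3+2+6=11, FN=6+6+5=17 → 26/54 = 0.48148
Macro-F1 score = mean = (0.41176 + 0.62857 + 0.56604 + 0.48148) / 4 = 0.5220

0.5220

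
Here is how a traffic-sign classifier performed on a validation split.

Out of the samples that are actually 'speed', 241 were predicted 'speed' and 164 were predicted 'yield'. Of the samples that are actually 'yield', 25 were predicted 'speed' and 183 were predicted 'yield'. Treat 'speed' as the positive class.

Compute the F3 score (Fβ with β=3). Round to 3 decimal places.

Fβ = (1+β²)·TP / ((1+β²)·TP + β²·FN + FP), with β²=9
= 10·241 / (10·241 + 9·164 + 25) = 0.616

0.616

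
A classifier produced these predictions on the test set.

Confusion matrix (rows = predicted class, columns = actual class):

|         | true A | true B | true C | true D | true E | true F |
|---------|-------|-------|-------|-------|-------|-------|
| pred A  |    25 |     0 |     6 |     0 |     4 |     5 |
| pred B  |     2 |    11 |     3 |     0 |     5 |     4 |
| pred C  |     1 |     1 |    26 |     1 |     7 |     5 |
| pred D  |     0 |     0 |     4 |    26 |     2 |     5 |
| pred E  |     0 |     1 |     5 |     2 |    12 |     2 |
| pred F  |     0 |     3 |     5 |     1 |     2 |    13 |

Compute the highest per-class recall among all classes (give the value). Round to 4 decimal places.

Per-class recall (TP/(TP+FN)):
  A: TP=25, FN=2+1+0+0+0=3 → 25/28 = 0.89286
  B: TP=11, FN=0+1+0+1+3=5 → 11/16 = 0.68750
  C: TP=26, FN=6+3+4+5+5=23 → 26/49 = 0.53061
  D: TP=26, FN=0+0+1+2+1=4 → 26/30 = 0.86667
  E: TP=12, FN=4+5+7+2+2=20 → 12/32 = 0.37500
  F: TP=13, FN=5+4+5+5+2=21 → 13/34 = 0.38235
Highest is class 'A' with recall = 0.8929.

0.8929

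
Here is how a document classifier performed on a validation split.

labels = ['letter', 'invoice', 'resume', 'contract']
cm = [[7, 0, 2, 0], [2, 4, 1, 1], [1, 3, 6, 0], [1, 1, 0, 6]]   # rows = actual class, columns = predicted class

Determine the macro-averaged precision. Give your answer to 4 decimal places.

Per-class precision (TP/(TP+FP)):
  letter: TP=7, FP=2+1+1=4 → 7/11 = 0.63636
  invoice: TP=4, FP=0+3+1=4 → 4/8 = 0.50000
  resume: TP=6, FP=2+1+0=3 → 6/9 = 0.66667
  contract: TP=6, FP=0+1+0=1 → 6/7 = 0.85714
Macro-precision = mean = (0.63636 + 0.50000 + 0.66667 + 0.85714) / 4 = 0.6650

0.6650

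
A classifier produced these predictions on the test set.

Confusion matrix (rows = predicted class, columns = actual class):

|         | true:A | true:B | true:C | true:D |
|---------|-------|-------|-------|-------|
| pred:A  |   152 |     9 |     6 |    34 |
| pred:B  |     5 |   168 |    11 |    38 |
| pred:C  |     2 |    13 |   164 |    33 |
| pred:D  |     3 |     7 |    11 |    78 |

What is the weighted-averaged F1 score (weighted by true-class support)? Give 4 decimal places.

0.7504

Per-class F1 score (2·TP/(2·TP+FP+FN)):
  A: TP=152, FP=9+6+34=49, FN=5+2+3=10 → 304/363 = 0.83747
  B: TP=168, FP=5+11+38=54, FN=9+13+7=29 → 336/419 = 0.80191
  C: TP=164, FP=2+13+33=48, FN=6+11+11=28 → 328/404 = 0.81188
  D: TP=78, FP=3+7+11=21, FN=34+38+33=105 → 156/282 = 0.55319
Weighted-F1 score = Σ (supportᵢ/N)·F1 scoreᵢ with N=734: (162/734)·0.83747 + (197/734)·0.80191 + (192/734)·0.81188 + (183/734)·0.55319 = 0.7504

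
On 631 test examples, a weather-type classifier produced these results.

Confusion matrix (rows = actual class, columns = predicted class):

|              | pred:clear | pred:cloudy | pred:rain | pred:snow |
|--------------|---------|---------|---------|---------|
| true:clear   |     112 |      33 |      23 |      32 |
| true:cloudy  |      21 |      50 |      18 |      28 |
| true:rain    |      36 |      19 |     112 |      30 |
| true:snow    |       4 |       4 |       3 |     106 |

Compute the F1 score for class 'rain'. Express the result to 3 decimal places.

F1 score = 2·TP/(2·TP+FP+FN).
rain: TP=112, FP=23+18+3=44, FN=36+19+30=85 → 224/353 = 0.6346

0.635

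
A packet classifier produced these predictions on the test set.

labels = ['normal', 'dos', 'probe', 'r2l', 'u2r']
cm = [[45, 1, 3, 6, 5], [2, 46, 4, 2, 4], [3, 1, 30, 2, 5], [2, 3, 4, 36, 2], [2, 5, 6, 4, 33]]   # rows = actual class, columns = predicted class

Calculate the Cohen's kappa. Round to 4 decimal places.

Observed agreement pₒ = trace/N = 190/256 = 0.74219
Expected agreement pₑ = Σ (rowᵢ·colᵢ)/N² = (60·54 + 58·56 + 41·47 + 47·50 + 50·49)/256² = 0.20164
κ = (pₒ − pₑ)/(1 − pₑ) = (0.74219 − 0.20164)/(1 − 0.20164) = 0.6771

0.6771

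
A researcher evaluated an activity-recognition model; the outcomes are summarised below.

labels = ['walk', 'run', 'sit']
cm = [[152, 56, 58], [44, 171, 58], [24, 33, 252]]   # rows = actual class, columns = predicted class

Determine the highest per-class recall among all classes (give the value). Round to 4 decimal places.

Per-class recall (TP/(TP+FN)):
  walk: TP=152, FN=56+58=114 → 152/266 = 0.57143
  run: TP=171, FN=44+58=102 → 171/273 = 0.62637
  sit: TP=252, FN=24+33=57 → 252/309 = 0.81553
Highest is class 'sit' with recall = 0.8155.

0.8155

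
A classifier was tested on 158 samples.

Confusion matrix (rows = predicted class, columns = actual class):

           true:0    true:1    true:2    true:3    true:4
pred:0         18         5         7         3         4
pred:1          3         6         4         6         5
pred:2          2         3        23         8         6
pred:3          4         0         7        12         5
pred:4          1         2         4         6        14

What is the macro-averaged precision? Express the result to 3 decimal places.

Per-class precision (TP/(TP+FP)):
  0: TP=18, FP=5+7+3+4=19 → 18/37 = 0.4865
  1: TP=6, FP=3+4+6+5=18 → 6/24 = 0.2500
  2: TP=23, FP=2+3+8+6=19 → 23/42 = 0.5476
  3: TP=12, FP=4+0+7+5=16 → 12/28 = 0.4286
  4: TP=14, FP=1+2+4+6=13 → 14/27 = 0.5185
Macro-precision = mean = (0.4865 + 0.2500 + 0.5476 + 0.4286 + 0.5185) / 5 = 0.446

0.446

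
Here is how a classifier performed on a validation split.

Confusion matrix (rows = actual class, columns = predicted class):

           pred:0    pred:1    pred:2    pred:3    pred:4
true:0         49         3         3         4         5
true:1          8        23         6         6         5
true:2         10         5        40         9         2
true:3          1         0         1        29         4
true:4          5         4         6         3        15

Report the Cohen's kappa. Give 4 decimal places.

Observed agreement pₒ = trace/N = 156/246 = 0.63415
Expected agreement pₑ = Σ (rowᵢ·colᵢ)/N² = (64·73 + 48·35 + 66·56 + 35·51 + 33·31)/246² = 0.21244
κ = (pₒ − pₑ)/(1 − pₑ) = (0.63415 − 0.21244)/(1 − 0.21244) = 0.5355

0.5355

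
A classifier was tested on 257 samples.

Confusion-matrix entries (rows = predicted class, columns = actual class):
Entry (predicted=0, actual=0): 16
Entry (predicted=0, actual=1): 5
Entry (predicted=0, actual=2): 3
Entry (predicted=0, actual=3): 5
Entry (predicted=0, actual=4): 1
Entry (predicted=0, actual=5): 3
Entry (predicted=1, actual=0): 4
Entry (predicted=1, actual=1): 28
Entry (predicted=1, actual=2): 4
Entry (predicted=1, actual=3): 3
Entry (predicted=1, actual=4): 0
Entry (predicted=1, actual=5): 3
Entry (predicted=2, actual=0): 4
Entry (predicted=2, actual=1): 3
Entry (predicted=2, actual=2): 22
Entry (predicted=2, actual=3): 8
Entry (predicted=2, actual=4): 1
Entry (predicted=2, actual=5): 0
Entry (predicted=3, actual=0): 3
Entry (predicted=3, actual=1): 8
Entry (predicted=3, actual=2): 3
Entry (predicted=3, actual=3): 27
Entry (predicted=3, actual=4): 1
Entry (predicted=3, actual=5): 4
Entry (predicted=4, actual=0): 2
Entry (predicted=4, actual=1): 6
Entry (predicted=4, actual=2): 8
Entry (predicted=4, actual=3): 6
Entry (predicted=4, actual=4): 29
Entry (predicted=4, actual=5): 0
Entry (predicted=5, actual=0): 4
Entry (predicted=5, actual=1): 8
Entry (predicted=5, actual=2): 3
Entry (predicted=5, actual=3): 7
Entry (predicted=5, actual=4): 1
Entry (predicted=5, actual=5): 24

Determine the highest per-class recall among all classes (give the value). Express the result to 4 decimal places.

Per-class recall (TP/(TP+FN)):
  0: TP=16, FN=4+4+3+2+4=17 → 16/33 = 0.48485
  1: TP=28, FN=5+3+8+6+8=30 → 28/58 = 0.48276
  2: TP=22, FN=3+4+3+8+3=21 → 22/43 = 0.51163
  3: TP=27, FN=5+3+8+6+7=29 → 27/56 = 0.48214
  4: TP=29, FN=1+0+1+1+1=4 → 29/33 = 0.87879
  5: TP=24, FN=3+3+0+4+0=10 → 24/34 = 0.70588
Highest is class '4' with recall = 0.8788.

0.8788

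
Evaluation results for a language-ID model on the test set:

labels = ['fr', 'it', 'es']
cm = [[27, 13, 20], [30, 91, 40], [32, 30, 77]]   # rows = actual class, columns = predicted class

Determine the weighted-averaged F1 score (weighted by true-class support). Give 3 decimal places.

Per-class F1 score (2·TP/(2·TP+FP+FN)):
  fr: TP=27, FP=30+32=62, FN=13+20=33 → 54/149 = 0.3624
  it: TP=91, FP=13+30=43, FN=30+40=70 → 182/295 = 0.6169
  es: TP=77, FP=20+40=60, FN=32+30=62 → 154/276 = 0.5580
Weighted-F1 score = Σ (supportᵢ/N)·F1 scoreᵢ with N=360: (60/360)·0.3624 + (161/360)·0.6169 + (139/360)·0.5580 = 0.552

0.552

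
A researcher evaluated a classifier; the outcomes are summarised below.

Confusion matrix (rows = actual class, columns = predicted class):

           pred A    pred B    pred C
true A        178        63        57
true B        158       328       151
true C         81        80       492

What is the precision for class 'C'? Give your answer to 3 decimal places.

precision = TP/(TP+FP).
C: TP=492, FP=57+151=208 → 492/700 = 0.7029

0.703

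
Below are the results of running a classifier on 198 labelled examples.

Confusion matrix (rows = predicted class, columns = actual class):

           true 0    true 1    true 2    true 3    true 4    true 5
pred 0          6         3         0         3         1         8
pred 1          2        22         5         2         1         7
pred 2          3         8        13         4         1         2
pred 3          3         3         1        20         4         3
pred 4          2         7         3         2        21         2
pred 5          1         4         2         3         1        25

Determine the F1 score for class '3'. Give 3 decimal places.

0.588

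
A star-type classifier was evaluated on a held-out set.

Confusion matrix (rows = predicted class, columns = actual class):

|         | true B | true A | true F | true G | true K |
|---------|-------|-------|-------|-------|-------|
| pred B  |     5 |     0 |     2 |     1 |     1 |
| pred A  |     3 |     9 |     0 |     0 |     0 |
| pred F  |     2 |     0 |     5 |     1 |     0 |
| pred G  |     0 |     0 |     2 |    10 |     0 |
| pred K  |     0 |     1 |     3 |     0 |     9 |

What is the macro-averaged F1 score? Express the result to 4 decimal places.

Per-class F1 score (2·TP/(2·TP+FP+FN)):
  B: TP=5, FP=0+2+1+1=4, FN=3+2+0+0=5 → 10/19 = 0.52632
  A: TP=9, FP=3+0+0+0=3, FN=0+0+0+1=1 → 18/22 = 0.81818
  F: TP=5, FP=2+0+1+0=3, FN=2+0+2+3=7 → 10/20 = 0.50000
  G: TP=10, FP=0+0+2+0=2, FN=1+0+1+0=2 → 20/24 = 0.83333
  K: TP=9, FP=0+1+3+0=4, FN=1+0+0+0=1 → 18/23 = 0.78261
Macro-F1 score = mean = (0.52632 + 0.81818 + 0.50000 + 0.83333 + 0.78261) / 5 = 0.6921

0.6921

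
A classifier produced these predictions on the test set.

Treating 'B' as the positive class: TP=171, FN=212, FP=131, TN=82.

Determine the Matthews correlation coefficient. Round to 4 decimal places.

-0.1616

MCC = (TP·TN − FP·FN) / √((TP+FP)(TP+FN)(TN+FP)(TN+FN))
Numerator = 171·82 − 131·212 = -13750
Denominator = √(302·383·213·294) = √7243236252 = 85107.2045
MCC = -13750 / 85107.2045 = -0.1616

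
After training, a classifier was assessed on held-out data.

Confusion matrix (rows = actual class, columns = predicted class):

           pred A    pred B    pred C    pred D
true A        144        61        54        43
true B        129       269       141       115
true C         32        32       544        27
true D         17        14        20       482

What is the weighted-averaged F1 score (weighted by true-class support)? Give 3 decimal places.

0.661

Per-class F1 score (2·TP/(2·TP+FP+FN)):
  A: TP=144, FP=129+32+17=178, FN=61+54+43=158 → 288/624 = 0.4615
  B: TP=269, FP=61+32+14=107, FN=129+141+115=385 → 538/1030 = 0.5223
  C: TP=544, FP=54+141+20=215, FN=32+32+27=91 → 1088/1394 = 0.7805
  D: TP=482, FP=43+115+27=185, FN=17+14+20=51 → 964/1200 = 0.8033
Weighted-F1 score = Σ (supportᵢ/N)·F1 scoreᵢ with N=2124: (302/2124)·0.4615 + (654/2124)·0.5223 + (635/2124)·0.7805 + (533/2124)·0.8033 = 0.661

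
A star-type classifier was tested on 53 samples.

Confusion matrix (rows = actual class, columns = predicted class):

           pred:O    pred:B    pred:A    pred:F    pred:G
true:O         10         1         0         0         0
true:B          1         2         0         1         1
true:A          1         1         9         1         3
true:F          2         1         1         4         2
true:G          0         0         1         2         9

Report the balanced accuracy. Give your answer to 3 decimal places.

Balanced accuracy = mean of per-class recall.
  O: recall = 10/11 = 0.9091
  B: recall = 2/5 = 0.4000
  A: recall = 9/15 = 0.6000
  F: recall = 4/10 = 0.4000
  G: recall = 9/12 = 0.7500
Mean = (0.9091 + 0.4000 + 0.6000 + 0.4000 + 0.7500) / 5 = 0.612

0.612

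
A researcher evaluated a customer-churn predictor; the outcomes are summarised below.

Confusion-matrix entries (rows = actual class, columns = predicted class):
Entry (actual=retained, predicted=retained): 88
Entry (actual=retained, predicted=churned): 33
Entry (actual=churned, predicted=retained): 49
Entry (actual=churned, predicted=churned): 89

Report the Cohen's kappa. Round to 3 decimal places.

0.369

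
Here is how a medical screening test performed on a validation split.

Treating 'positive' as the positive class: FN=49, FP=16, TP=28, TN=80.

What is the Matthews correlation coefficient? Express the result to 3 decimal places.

MCC = (TP·TN − FP·FN) / √((TP+FP)(TP+FN)(TN+FP)(TN+FN))
Numerator = 28·80 − 16·49 = 1456
Denominator = √(44·77·96·129) = √41956992 = 6477.4217
MCC = 1456 / 6477.4217 = 0.225

0.225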